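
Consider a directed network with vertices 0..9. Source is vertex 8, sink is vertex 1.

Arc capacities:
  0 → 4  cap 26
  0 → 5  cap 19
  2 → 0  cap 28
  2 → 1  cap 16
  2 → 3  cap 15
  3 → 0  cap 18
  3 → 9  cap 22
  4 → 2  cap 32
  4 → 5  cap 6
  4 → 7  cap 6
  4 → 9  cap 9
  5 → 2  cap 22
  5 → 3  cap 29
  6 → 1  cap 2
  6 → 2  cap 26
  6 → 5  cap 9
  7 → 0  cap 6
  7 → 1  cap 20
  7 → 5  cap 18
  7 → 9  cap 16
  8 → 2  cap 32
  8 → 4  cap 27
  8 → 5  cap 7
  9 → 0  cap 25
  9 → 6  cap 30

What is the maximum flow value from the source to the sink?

augment #1: 8→2→1 bottleneck 16, total now 16
augment #2: 8→4→7→1 bottleneck 6, total now 22
augment #3: 8→4→9→6→1 bottleneck 2, total now 24

Maximum flow value: 24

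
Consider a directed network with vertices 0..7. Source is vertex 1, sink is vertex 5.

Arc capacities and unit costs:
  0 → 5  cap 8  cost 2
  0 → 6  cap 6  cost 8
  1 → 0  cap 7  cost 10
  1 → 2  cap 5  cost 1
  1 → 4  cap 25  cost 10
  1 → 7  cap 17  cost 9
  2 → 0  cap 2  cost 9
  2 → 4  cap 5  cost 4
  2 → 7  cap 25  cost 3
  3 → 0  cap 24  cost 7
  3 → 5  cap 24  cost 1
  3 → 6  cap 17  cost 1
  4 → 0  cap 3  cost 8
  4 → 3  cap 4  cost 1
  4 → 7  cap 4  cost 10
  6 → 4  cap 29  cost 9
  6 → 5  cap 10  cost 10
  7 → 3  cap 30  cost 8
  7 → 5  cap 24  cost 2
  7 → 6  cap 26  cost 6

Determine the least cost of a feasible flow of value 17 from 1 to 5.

Minimum cost for 17 units: 162

shortest-cost path #1: 1→2→7→5 push 5 @ unit cost 6 (adds 30)
shortest-cost path #2: 1→7→5 push 12 @ unit cost 11 (adds 132)
total cost = 162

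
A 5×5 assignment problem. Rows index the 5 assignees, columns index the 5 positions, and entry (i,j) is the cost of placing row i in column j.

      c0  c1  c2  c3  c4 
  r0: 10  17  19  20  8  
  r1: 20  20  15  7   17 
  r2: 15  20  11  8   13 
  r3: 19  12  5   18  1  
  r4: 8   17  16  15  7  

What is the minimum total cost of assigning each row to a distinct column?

Minimum assignment cost: 44

optimal assignment: row0→col1 (cost 17), row1→col3 (cost 7), row2→col2 (cost 11), row3→col4 (cost 1), row4→col0 (cost 8)
total = 17 + 7 + 11 + 1 + 8 = 44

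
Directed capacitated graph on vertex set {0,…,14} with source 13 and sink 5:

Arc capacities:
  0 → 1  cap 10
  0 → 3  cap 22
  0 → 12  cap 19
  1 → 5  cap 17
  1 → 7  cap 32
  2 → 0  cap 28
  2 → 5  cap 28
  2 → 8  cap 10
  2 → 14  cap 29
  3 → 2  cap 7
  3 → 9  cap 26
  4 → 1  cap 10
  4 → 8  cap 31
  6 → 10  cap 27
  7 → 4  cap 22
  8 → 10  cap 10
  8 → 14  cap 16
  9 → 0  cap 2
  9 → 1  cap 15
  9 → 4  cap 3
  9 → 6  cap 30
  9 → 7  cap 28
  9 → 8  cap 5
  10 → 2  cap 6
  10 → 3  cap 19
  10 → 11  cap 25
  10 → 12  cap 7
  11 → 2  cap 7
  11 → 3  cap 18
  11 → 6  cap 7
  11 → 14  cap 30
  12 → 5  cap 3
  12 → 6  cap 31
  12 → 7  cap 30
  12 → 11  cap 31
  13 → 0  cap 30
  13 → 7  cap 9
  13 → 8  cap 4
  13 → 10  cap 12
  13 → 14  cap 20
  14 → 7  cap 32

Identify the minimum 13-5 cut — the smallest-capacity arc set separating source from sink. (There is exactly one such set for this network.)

augment #1: 13→0→1→5 push 10
augment #2: 13→0→12→5 push 3
augment #3: 13→10→2→5 push 6
augment #4: 13→0→3→2→5 push 7
augment #5: 13→7→4→1→5 push 7
augment #6: 13→10→11→2→5 push 6
augment #7: 13→0→12→11→2→5 push 1
max flow = 40; residual-reachable set from 13 gives S-side
cut edges (S→T): {(1,5), (3,2), (10,2), (11,2), (12,5)} total cap 40

Min-cut arcs: {(1,5), (3,2), (10,2), (11,2), (12,5)} (total capacity 40)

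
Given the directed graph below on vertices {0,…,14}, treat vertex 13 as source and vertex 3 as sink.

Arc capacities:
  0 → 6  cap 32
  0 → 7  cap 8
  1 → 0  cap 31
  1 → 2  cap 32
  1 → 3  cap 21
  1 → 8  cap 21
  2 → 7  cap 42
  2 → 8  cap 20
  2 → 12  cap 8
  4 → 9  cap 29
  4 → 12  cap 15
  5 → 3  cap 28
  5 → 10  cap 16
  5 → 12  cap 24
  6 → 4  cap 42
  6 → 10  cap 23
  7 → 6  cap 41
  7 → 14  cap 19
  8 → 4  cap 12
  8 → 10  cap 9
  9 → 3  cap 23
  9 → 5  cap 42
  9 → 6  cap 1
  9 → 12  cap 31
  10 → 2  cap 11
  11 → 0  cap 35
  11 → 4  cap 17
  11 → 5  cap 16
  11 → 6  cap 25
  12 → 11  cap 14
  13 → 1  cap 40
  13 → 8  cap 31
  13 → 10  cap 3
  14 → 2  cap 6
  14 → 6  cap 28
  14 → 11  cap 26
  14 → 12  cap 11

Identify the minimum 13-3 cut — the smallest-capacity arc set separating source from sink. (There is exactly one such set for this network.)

augment #1: 13→1→3 push 21
augment #2: 13→8→4→9→3 push 12
augment #3: 13→1→0→6→4→9→3 push 11
augment #4: 13→1→2→12→11→5→3 push 8
augment #5: 13→10→2→7→14→11→5→3 push 3
augment #6: 13→8→10→2→7→14→11→5→3 push 5
augment #7: 13→8→10→2→7→6→4→9→5→3 push 3
max flow = 63; residual-reachable set from 13 gives S-side
cut edges (S→T): {(8,4), (10,2), (13,1)} total cap 63

Min-cut arcs: {(8,4), (10,2), (13,1)} (total capacity 63)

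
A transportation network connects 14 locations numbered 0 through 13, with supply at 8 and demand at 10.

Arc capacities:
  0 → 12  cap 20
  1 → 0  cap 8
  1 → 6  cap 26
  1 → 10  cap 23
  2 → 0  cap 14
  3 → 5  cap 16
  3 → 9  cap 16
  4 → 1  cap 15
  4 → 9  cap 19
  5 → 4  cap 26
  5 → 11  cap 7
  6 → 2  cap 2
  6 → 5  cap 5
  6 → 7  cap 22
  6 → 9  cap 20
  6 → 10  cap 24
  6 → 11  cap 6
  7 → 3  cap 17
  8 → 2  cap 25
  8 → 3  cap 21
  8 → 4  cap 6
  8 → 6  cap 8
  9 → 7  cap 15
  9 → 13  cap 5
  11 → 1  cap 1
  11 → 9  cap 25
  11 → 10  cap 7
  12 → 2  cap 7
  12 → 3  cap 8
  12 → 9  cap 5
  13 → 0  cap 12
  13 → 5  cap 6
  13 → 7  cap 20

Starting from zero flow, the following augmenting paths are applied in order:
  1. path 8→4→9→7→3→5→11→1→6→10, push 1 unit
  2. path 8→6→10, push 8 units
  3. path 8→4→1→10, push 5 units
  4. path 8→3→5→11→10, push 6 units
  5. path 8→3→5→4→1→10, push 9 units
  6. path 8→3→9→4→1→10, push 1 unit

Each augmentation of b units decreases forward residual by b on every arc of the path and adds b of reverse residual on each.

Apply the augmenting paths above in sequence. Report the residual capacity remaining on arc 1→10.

after path 1 (8→4→9→7→3→5→11→1→6→10, push 1): res(1,10)=23
after path 2 (8→6→10, push 8): res(1,10)=23
after path 3 (8→4→1→10, push 5): res(1,10)=18
after path 4 (8→3→5→11→10, push 6): res(1,10)=18
after path 5 (8→3→5→4→1→10, push 9): res(1,10)=9
after path 6 (8→3→9→4→1→10, push 1): res(1,10)=8

Residual capacity of (1,10): 8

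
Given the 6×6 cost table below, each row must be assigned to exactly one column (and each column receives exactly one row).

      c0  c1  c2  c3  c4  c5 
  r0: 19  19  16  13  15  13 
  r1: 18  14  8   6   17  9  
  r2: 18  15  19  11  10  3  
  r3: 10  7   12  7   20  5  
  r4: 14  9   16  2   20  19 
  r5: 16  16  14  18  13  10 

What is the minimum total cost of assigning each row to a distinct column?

optimal assignment: row0→col4 (cost 15), row1→col2 (cost 8), row2→col5 (cost 3), row3→col1 (cost 7), row4→col3 (cost 2), row5→col0 (cost 16)
total = 15 + 8 + 3 + 7 + 2 + 16 = 51

Minimum assignment cost: 51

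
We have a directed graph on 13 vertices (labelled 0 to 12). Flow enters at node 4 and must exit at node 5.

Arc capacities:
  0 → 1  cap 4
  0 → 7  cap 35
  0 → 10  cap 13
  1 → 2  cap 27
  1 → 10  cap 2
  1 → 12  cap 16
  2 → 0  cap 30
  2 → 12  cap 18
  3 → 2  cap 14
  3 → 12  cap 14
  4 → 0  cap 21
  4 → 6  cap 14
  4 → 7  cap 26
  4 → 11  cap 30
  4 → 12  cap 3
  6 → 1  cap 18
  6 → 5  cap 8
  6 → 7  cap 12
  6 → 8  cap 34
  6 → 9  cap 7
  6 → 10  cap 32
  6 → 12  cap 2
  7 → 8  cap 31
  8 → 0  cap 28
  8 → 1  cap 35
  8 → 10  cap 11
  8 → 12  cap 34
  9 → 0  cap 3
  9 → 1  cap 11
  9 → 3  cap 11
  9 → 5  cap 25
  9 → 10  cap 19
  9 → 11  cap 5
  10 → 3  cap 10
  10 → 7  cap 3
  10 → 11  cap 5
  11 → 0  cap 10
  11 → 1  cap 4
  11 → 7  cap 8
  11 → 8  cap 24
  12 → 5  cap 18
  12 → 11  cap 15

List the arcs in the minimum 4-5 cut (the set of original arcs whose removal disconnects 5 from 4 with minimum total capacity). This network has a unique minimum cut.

augment #1: 4→6→5 push 8
augment #2: 4→12→5 push 3
augment #3: 4→6→9→5 push 6
augment #4: 4→0→1→12→5 push 4
augment #5: 4→7→8→12→5 push 11
max flow = 32; residual-reachable set from 4 gives S-side
cut edges (S→T): {(4,6), (12,5)} total cap 32

Min-cut arcs: {(4,6), (12,5)} (total capacity 32)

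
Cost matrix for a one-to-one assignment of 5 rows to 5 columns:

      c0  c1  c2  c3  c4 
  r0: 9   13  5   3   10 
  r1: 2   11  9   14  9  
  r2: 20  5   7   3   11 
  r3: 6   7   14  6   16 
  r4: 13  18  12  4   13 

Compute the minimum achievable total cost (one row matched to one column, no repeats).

one of 2 optimal assignments: row0→col2 (cost 5), row1→col0 (cost 2), row2→col4 (cost 11), row3→col1 (cost 7), row4→col3 (cost 4)
total = 5 + 2 + 11 + 7 + 4 = 29

Minimum assignment cost: 29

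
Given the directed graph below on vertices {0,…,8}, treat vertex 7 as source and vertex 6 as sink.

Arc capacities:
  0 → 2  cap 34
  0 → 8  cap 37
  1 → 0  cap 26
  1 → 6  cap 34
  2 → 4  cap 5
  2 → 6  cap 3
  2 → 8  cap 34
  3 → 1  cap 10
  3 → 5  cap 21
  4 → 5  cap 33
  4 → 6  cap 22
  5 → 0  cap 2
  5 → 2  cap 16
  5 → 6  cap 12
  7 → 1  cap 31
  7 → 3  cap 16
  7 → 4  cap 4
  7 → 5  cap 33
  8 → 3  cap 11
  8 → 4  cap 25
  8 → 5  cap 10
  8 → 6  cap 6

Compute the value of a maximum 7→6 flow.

Maximum flow value: 75

augment #1: 7→1→6 bottleneck 31, total now 31
augment #2: 7→4→6 bottleneck 4, total now 35
augment #3: 7→5→6 bottleneck 12, total now 47
augment #4: 7→3→1→6 bottleneck 3, total now 50
augment #5: 7→5→2→6 bottleneck 3, total now 53
augment #6: 7→5→0→8→6 bottleneck 2, total now 55
augment #7: 7→5→2→4→6 bottleneck 5, total now 60
augment #8: 7→5→2→8→6 bottleneck 4, total now 64
augment #9: 7→5→2→8→4→6 bottleneck 4, total now 68
augment #10: 7→3→1→0→8→4→6 bottleneck 7, total now 75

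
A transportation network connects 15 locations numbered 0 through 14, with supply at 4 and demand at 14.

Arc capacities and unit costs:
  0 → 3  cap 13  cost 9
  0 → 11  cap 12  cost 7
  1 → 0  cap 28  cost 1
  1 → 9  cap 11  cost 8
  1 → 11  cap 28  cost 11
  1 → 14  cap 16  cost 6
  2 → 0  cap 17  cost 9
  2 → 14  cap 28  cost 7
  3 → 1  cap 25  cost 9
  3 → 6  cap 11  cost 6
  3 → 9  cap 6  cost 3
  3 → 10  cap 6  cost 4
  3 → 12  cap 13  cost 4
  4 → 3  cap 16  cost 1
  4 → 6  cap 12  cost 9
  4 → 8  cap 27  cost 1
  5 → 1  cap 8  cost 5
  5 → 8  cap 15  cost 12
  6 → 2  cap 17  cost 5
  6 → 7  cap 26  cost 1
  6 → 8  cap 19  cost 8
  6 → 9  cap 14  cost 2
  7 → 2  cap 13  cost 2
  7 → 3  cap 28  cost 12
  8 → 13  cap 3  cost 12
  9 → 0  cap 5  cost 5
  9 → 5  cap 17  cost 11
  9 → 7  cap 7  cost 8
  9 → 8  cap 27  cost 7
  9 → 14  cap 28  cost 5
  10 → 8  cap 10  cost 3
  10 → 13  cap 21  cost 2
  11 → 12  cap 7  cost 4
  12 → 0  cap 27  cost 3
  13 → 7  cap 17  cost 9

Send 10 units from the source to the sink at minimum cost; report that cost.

shortest-cost path #1: 4→3→9→14 push 6 @ unit cost 9 (adds 54)
shortest-cost path #2: 4→3→6→9→14 push 4 @ unit cost 14 (adds 56)
total cost = 110

Minimum cost for 10 units: 110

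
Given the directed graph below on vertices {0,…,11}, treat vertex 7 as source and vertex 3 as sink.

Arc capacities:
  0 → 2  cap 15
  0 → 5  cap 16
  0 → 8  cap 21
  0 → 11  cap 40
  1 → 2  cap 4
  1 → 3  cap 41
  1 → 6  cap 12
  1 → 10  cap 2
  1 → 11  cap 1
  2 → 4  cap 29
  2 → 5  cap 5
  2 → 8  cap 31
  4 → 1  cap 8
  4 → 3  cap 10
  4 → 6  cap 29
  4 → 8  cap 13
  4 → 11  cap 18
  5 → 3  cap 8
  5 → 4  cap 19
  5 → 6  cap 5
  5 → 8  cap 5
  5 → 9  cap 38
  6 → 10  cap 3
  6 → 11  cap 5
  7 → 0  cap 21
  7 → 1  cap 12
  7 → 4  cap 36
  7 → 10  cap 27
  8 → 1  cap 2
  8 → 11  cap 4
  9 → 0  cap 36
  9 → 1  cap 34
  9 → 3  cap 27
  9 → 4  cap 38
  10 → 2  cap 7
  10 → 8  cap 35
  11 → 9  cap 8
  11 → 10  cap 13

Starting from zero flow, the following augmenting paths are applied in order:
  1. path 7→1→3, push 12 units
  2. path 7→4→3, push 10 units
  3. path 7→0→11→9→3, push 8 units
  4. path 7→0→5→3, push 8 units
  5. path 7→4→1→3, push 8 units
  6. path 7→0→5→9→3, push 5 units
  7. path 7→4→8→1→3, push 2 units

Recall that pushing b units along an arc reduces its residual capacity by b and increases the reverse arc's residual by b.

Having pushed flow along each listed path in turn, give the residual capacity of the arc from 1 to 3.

after path 1 (7→1→3, push 12): res(1,3)=29
after path 2 (7→4→3, push 10): res(1,3)=29
after path 3 (7→0→11→9→3, push 8): res(1,3)=29
after path 4 (7→0→5→3, push 8): res(1,3)=29
after path 5 (7→4→1→3, push 8): res(1,3)=21
after path 6 (7→0→5→9→3, push 5): res(1,3)=21
after path 7 (7→4→8→1→3, push 2): res(1,3)=19

Residual capacity of (1,3): 19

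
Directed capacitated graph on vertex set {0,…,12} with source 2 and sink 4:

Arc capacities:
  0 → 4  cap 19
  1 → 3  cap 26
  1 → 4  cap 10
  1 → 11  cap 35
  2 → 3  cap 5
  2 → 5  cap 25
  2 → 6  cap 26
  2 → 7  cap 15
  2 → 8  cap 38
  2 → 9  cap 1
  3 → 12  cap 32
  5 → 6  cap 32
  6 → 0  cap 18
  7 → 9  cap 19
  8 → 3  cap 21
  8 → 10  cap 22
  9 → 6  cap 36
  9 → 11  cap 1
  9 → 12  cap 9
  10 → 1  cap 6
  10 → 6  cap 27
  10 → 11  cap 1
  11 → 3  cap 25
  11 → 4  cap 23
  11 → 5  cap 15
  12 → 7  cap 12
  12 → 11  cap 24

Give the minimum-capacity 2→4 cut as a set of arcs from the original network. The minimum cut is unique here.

Min-cut arcs: {(6,0), (10,1), (11,4)} (total capacity 47)

augment #1: 2→6→0→4 push 18
augment #2: 2→9→11→4 push 1
augment #3: 2→3→12→11→4 push 5
augment #4: 2→8→10→1→4 push 6
augment #5: 2→8→10→11→4 push 1
augment #6: 2→7→9→12→11→4 push 9
augment #7: 2→8→3→12→11→4 push 7
max flow = 47; residual-reachable set from 2 gives S-side
cut edges (S→T): {(6,0), (10,1), (11,4)} total cap 47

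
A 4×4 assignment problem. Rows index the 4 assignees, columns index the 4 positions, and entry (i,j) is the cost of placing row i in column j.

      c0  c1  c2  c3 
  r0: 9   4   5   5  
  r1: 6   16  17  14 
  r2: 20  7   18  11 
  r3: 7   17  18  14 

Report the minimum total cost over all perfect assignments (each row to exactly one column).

optimal assignment: row0→col2 (cost 5), row1→col0 (cost 6), row2→col1 (cost 7), row3→col3 (cost 14)
total = 5 + 6 + 7 + 14 = 32

Minimum assignment cost: 32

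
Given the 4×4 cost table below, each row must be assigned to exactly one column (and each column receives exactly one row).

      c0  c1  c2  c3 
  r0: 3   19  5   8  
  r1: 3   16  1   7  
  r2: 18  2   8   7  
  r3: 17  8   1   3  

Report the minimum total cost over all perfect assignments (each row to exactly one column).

optimal assignment: row0→col0 (cost 3), row1→col2 (cost 1), row2→col1 (cost 2), row3→col3 (cost 3)
total = 3 + 1 + 2 + 3 = 9

Minimum assignment cost: 9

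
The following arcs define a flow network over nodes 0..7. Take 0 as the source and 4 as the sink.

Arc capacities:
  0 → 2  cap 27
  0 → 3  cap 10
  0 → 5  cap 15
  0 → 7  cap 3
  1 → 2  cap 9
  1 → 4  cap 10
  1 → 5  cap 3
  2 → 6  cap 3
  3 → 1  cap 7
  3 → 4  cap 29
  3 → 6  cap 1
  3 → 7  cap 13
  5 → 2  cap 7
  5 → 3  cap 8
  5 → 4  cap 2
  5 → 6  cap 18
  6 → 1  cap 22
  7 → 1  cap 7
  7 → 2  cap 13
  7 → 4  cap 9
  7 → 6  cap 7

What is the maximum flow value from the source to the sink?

Maximum flow value: 31

augment #1: 0→3→4 bottleneck 10, total now 10
augment #2: 0→5→4 bottleneck 2, total now 12
augment #3: 0→7→4 bottleneck 3, total now 15
augment #4: 0→5→3→4 bottleneck 8, total now 23
augment #5: 0→2→6→1→4 bottleneck 3, total now 26
augment #6: 0→5→6→1→4 bottleneck 5, total now 31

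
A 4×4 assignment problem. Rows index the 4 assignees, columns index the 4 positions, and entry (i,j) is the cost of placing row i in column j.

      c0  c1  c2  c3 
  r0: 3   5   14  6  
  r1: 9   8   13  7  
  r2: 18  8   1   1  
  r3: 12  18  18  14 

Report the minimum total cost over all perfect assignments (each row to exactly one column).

optimal assignment: row0→col1 (cost 5), row1→col3 (cost 7), row2→col2 (cost 1), row3→col0 (cost 12)
total = 5 + 7 + 1 + 12 = 25

Minimum assignment cost: 25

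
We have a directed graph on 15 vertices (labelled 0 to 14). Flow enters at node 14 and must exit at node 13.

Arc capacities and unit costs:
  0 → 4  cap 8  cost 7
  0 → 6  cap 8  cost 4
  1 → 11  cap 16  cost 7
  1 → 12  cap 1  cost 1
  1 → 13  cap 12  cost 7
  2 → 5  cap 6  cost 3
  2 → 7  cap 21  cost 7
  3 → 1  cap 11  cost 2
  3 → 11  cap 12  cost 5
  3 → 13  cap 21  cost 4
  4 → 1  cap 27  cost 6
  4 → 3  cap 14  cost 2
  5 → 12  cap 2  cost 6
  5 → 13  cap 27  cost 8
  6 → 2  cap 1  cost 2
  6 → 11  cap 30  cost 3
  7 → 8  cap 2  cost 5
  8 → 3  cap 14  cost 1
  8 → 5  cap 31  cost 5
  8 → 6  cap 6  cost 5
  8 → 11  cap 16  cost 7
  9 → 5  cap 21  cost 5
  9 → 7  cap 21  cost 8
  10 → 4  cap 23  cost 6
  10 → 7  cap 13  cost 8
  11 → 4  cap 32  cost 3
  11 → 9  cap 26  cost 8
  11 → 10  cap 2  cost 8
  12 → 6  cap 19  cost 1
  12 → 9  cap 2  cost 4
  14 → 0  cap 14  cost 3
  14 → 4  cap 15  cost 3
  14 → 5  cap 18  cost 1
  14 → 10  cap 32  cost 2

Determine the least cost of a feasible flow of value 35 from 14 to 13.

shortest-cost path #1: 14→5→13 push 18 @ unit cost 9 (adds 162)
shortest-cost path #2: 14→4→3→13 push 14 @ unit cost 9 (adds 126)
shortest-cost path #3: 14→4→1→13 push 1 @ unit cost 16 (adds 16)
shortest-cost path #4: 14→0→6→2→5→13 push 1 @ unit cost 20 (adds 20)
shortest-cost path #5: 14→10→7→8→3→13 push 1 @ unit cost 20 (adds 20)
total cost = 344

Minimum cost for 35 units: 344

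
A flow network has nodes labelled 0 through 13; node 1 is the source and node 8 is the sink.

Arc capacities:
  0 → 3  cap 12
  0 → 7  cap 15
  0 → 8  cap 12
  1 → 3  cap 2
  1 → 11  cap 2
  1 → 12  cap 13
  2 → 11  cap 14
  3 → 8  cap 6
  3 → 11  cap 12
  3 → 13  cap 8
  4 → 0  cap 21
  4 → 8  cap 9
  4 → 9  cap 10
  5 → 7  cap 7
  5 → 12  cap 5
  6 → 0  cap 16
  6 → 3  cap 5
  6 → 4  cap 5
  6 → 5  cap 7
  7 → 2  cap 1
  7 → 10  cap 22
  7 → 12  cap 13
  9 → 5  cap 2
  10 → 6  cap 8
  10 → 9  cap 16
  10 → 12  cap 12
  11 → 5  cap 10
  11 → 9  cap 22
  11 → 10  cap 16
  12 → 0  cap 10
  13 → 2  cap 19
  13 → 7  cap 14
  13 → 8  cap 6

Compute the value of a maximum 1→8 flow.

Maximum flow value: 14

augment #1: 1→3→8 bottleneck 2, total now 2
augment #2: 1→12→0→8 bottleneck 10, total now 12
augment #3: 1→11→10→6→0→8 bottleneck 2, total now 14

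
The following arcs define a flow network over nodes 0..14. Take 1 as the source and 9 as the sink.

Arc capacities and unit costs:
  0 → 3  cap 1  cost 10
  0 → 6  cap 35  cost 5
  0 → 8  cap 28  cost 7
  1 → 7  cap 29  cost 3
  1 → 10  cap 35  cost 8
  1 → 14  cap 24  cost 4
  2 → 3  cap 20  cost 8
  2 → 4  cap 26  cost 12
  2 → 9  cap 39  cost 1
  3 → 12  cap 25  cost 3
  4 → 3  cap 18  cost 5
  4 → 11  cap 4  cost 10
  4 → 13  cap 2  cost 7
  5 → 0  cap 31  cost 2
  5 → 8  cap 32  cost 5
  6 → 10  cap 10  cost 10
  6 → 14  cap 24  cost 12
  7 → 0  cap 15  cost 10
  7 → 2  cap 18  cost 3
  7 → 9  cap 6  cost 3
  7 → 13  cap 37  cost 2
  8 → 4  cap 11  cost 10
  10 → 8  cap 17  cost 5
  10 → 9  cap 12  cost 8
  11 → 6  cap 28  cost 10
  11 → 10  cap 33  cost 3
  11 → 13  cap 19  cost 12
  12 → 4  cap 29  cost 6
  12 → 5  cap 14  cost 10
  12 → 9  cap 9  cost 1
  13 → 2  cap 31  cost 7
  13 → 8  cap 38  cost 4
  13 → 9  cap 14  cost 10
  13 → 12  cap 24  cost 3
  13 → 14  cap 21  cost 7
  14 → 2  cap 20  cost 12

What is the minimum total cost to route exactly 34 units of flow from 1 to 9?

Minimum cost for 34 units: 287

shortest-cost path #1: 1→7→9 push 6 @ unit cost 6 (adds 36)
shortest-cost path #2: 1→7→2→9 push 18 @ unit cost 7 (adds 126)
shortest-cost path #3: 1→7→13→12→9 push 5 @ unit cost 9 (adds 45)
shortest-cost path #4: 1→10→9 push 5 @ unit cost 16 (adds 80)
total cost = 287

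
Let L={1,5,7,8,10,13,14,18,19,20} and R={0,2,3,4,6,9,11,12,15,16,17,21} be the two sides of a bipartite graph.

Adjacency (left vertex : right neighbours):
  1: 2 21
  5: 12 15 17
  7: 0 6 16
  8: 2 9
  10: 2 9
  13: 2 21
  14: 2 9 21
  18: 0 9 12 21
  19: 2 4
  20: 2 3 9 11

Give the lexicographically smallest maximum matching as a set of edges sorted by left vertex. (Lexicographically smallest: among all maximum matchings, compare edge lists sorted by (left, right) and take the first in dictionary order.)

|M| = 8 (so the lex-smallest maximum matching has 8 edges)
process left vertices in ascending order; for each, take the smallest-labelled available neighbour that still permits 8 edges overall, or leave it unmatched if none does
lex-smallest matching: {1-2, 5-12, 7-6, 8-9, 13-21, 18-0, 19-4, 20-3}

Lex-smallest maximum matching: {(1,2), (5,12), (7,6), (8,9), (13,21), (18,0), (19,4), (20,3)}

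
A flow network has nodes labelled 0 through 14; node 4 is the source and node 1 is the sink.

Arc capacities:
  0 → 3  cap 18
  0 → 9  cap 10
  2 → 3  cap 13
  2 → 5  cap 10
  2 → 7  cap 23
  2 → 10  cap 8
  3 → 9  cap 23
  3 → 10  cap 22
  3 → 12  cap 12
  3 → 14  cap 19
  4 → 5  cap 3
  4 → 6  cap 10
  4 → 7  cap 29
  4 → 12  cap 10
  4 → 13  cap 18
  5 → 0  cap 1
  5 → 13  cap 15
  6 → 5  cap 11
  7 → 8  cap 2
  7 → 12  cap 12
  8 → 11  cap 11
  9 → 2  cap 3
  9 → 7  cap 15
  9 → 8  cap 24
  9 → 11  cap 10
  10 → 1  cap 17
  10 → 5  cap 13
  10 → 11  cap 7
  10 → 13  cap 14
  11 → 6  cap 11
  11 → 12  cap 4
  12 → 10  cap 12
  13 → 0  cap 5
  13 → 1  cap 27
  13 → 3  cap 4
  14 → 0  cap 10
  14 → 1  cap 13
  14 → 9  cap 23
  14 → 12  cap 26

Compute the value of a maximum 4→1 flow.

Maximum flow value: 44

augment #1: 4→13→1 bottleneck 18, total now 18
augment #2: 4→5→13→1 bottleneck 3, total now 21
augment #3: 4→12→10→1 bottleneck 10, total now 31
augment #4: 4→6→5→13→1 bottleneck 6, total now 37
augment #5: 4→7→12→10→1 bottleneck 2, total now 39
augment #6: 4→6→5→0→3→10→1 bottleneck 1, total now 40
augment #7: 4→6→5→13→3→10→1 bottleneck 3, total now 43
augment #8: 4→7→8→11→6→5→13→3→10→1 bottleneck 1, total now 44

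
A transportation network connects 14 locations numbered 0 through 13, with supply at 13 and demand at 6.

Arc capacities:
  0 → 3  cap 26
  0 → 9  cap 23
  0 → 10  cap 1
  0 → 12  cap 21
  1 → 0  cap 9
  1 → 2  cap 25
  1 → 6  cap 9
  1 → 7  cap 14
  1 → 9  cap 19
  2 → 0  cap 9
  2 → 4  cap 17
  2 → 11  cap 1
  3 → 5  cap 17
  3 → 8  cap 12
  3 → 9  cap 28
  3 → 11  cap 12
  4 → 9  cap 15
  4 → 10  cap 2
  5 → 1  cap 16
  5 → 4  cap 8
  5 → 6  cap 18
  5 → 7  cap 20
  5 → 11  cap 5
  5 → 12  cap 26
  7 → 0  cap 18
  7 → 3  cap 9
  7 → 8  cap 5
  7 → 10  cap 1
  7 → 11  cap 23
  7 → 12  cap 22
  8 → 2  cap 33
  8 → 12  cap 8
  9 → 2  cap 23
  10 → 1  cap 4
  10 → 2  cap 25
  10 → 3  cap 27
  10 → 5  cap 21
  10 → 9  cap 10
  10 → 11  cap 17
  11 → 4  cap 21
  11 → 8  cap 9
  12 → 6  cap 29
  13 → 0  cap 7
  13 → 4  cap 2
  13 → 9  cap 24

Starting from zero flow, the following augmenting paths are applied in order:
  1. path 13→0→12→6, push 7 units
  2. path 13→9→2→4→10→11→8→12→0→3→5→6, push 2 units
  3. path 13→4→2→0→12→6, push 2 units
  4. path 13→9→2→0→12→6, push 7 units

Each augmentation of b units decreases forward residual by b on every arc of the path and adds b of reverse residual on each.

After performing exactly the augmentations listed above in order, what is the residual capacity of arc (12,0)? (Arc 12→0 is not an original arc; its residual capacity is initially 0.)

Residual capacity of (12,0): 14

after path 1 (13→0→12→6, push 7): res(12,0)=7
after path 2 (13→9→2→4→10→11→8→12→0→3→5→6, push 2): res(12,0)=5
after path 3 (13→4→2→0→12→6, push 2): res(12,0)=7
after path 4 (13→9→2→0→12→6, push 7): res(12,0)=14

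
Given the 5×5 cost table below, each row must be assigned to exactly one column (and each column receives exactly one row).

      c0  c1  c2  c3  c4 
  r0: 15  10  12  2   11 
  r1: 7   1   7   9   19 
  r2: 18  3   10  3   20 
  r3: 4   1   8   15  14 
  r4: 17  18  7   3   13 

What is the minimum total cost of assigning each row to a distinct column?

Minimum assignment cost: 26

optimal assignment: row0→col4 (cost 11), row1→col1 (cost 1), row2→col3 (cost 3), row3→col0 (cost 4), row4→col2 (cost 7)
total = 11 + 1 + 3 + 4 + 7 = 26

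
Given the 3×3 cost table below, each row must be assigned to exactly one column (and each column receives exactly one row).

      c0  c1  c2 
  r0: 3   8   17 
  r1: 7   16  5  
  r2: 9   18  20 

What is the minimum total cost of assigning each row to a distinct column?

optimal assignment: row0→col1 (cost 8), row1→col2 (cost 5), row2→col0 (cost 9)
total = 8 + 5 + 9 = 22

Minimum assignment cost: 22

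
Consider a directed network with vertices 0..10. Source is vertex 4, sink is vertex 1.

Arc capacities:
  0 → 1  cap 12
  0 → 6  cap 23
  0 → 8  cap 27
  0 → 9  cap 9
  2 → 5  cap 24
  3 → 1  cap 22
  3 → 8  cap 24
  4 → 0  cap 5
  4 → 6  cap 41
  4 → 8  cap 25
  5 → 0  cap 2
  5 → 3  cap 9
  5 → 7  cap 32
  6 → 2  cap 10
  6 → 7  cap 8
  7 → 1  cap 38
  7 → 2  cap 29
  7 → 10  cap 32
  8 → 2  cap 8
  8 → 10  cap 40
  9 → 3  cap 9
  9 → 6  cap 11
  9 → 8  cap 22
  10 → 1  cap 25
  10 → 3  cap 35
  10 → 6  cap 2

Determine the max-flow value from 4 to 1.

Maximum flow value: 48

augment #1: 4→0→1 bottleneck 5, total now 5
augment #2: 4→6→7→1 bottleneck 8, total now 13
augment #3: 4→8→10→1 bottleneck 25, total now 38
augment #4: 4→6→2→5→0→1 bottleneck 2, total now 40
augment #5: 4→6→2→5→3→1 bottleneck 8, total now 48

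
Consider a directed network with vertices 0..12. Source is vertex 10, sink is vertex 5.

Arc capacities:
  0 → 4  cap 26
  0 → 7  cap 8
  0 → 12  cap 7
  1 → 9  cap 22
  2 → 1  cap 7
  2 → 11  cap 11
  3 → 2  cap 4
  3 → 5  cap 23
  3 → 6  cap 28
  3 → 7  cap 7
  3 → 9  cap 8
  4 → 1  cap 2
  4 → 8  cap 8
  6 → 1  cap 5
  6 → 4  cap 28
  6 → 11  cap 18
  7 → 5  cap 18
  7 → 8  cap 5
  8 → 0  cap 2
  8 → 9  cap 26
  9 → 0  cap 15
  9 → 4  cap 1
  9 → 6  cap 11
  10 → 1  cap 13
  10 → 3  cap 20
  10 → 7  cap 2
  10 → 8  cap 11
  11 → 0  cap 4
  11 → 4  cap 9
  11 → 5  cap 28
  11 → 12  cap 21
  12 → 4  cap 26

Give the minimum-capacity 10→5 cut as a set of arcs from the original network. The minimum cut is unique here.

Min-cut arcs: {(0,7), (9,6), (10,3), (10,7)} (total capacity 41)

augment #1: 10→3→5 push 20
augment #2: 10→7→5 push 2
augment #3: 10→8→0→7→5 push 2
augment #4: 10→1→9→0→7→5 push 6
augment #5: 10→1→9→6→11→5 push 7
augment #6: 10→8→9→6→11→5 push 4
max flow = 41; residual-reachable set from 10 gives S-side
cut edges (S→T): {(0,7), (9,6), (10,3), (10,7)} total cap 41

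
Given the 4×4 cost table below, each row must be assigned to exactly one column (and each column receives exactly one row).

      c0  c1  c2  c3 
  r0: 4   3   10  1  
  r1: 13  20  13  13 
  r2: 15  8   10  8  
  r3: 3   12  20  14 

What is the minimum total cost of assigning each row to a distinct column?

optimal assignment: row0→col3 (cost 1), row1→col2 (cost 13), row2→col1 (cost 8), row3→col0 (cost 3)
total = 1 + 13 + 8 + 3 = 25

Minimum assignment cost: 25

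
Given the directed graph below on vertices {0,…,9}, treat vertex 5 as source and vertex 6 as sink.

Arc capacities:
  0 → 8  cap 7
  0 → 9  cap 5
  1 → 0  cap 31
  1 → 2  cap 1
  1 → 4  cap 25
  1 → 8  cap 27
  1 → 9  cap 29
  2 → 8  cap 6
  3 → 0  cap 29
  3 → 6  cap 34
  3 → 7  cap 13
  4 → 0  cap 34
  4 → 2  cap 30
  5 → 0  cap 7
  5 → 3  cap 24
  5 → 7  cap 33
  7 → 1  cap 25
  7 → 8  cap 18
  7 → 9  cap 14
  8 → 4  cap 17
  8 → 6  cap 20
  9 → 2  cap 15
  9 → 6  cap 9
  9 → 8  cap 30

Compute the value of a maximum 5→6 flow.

Maximum flow value: 53

augment #1: 5→3→6 bottleneck 24, total now 24
augment #2: 5→0→8→6 bottleneck 7, total now 31
augment #3: 5→7→8→6 bottleneck 13, total now 44
augment #4: 5→7→9→6 bottleneck 9, total now 53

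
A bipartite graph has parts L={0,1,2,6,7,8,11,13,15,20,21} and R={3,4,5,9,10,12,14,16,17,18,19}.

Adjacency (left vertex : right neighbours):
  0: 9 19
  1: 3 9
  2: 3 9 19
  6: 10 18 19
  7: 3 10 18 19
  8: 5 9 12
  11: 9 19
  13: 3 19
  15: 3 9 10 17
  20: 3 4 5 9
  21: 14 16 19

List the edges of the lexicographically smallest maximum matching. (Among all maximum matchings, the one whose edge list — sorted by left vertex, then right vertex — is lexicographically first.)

Lex-smallest maximum matching: {(0,9), (1,3), (2,19), (6,10), (7,18), (8,5), (15,17), (20,4), (21,14)}

|M| = 9 (so the lex-smallest maximum matching has 9 edges)
process left vertices in ascending order; for each, take the smallest-labelled available neighbour that still permits 9 edges overall, or leave it unmatched if none does
lex-smallest matching: {0-9, 1-3, 2-19, 6-10, 7-18, 8-5, 15-17, 20-4, 21-14}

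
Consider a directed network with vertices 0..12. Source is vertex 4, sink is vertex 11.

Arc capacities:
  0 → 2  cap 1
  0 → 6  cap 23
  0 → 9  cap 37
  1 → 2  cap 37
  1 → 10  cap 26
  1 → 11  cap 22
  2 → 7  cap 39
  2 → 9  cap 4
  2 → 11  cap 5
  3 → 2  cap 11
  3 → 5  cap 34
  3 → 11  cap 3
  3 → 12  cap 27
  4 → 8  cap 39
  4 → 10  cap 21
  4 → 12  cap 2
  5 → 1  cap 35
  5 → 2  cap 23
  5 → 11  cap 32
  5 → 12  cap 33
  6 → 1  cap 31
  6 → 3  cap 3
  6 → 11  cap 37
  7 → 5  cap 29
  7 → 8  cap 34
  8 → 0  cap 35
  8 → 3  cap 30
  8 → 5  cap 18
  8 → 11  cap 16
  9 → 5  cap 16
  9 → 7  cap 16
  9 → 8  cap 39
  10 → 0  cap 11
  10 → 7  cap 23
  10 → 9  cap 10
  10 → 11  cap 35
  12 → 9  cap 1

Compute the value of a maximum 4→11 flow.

Maximum flow value: 61

augment #1: 4→8→11 bottleneck 16, total now 16
augment #2: 4→10→11 bottleneck 21, total now 37
augment #3: 4→8→3→11 bottleneck 3, total now 40
augment #4: 4→8→5→11 bottleneck 18, total now 58
augment #5: 4→8→0→2→11 bottleneck 1, total now 59
augment #6: 4→8→0→6→11 bottleneck 1, total now 60
augment #7: 4→12→9→5→11 bottleneck 1, total now 61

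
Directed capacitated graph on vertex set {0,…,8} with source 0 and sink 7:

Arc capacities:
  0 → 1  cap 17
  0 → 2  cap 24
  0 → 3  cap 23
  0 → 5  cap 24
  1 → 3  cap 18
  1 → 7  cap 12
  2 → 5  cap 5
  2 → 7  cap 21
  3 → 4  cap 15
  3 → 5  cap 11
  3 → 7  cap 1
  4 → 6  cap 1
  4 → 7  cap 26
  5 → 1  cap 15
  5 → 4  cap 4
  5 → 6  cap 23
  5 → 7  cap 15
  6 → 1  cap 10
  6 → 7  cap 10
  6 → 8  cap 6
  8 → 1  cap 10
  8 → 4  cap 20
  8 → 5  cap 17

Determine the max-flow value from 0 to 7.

Maximum flow value: 84

augment #1: 0→1→7 bottleneck 12, total now 12
augment #2: 0→2→7 bottleneck 21, total now 33
augment #3: 0→3→7 bottleneck 1, total now 34
augment #4: 0→5→7 bottleneck 15, total now 49
augment #5: 0→3→4→7 bottleneck 15, total now 64
augment #6: 0→5→4→7 bottleneck 4, total now 68
augment #7: 0→5→6→7 bottleneck 5, total now 73
augment #8: 0→2→5→6→7 bottleneck 3, total now 76
augment #9: 0→3→5→6→7 bottleneck 2, total now 78
augment #10: 0→3→5→6→8→4→7 bottleneck 5, total now 83
augment #11: 0→1→3→5→6→8→4→7 bottleneck 1, total now 84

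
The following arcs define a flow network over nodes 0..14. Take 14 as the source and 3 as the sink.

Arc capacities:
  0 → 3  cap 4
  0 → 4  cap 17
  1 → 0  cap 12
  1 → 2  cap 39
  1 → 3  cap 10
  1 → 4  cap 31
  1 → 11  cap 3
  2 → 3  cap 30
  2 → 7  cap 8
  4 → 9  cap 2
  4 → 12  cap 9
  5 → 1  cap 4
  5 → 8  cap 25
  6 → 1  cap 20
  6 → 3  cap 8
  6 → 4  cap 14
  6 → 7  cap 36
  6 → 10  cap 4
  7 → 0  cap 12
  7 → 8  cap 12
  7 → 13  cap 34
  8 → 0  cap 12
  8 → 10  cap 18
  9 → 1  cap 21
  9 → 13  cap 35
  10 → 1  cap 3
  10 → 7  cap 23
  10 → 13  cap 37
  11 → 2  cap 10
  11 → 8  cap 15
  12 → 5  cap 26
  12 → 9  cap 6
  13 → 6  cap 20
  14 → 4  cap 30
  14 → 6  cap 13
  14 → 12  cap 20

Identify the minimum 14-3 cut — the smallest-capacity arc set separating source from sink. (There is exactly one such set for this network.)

augment #1: 14→6→3 push 8
augment #2: 14→6→1→3 push 5
augment #3: 14→4→9→1→3 push 2
augment #4: 14→12→5→1→3 push 3
augment #5: 14→12→5→1→0→3 push 1
augment #6: 14→12→5→8→0→3 push 3
augment #7: 14→12→9→1→2→3 push 6
augment #8: 14→12→5→8→0→1→2→3 push 1
augment #9: 14→12→5→8→10→1→2→3 push 3
augment #10: 14→12→5→8→10→13→6→1→2→3 push 3
augment #11: 14→4→12→5→8→10→13→6→1→2→3 push 9
max flow = 44; residual-reachable set from 14 gives S-side
cut edges (S→T): {(4,9), (4,12), (14,6), (14,12)} total cap 44

Min-cut arcs: {(4,9), (4,12), (14,6), (14,12)} (total capacity 44)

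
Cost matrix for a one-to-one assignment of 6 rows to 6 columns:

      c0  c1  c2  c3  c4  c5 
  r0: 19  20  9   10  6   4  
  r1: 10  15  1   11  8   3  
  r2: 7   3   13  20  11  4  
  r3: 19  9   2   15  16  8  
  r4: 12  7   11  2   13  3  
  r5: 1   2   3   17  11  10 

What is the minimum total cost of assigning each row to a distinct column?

Minimum assignment cost: 17

optimal assignment: row0→col4 (cost 6), row1→col5 (cost 3), row2→col1 (cost 3), row3→col2 (cost 2), row4→col3 (cost 2), row5→col0 (cost 1)
total = 6 + 3 + 3 + 2 + 2 + 1 = 17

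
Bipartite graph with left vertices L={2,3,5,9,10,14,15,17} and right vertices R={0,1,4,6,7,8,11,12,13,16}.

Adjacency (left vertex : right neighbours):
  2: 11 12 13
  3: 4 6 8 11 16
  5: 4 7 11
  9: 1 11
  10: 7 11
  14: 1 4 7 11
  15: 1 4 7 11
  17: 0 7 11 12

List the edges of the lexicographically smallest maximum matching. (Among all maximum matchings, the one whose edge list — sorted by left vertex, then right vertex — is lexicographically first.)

|M| = 7 (so the lex-smallest maximum matching has 7 edges)
process left vertices in ascending order; for each, take the smallest-labelled available neighbour that still permits 7 edges overall, or leave it unmatched if none does
lex-smallest matching: {2-12, 3-6, 5-4, 9-1, 10-7, 14-11, 17-0}

Lex-smallest maximum matching: {(2,12), (3,6), (5,4), (9,1), (10,7), (14,11), (17,0)}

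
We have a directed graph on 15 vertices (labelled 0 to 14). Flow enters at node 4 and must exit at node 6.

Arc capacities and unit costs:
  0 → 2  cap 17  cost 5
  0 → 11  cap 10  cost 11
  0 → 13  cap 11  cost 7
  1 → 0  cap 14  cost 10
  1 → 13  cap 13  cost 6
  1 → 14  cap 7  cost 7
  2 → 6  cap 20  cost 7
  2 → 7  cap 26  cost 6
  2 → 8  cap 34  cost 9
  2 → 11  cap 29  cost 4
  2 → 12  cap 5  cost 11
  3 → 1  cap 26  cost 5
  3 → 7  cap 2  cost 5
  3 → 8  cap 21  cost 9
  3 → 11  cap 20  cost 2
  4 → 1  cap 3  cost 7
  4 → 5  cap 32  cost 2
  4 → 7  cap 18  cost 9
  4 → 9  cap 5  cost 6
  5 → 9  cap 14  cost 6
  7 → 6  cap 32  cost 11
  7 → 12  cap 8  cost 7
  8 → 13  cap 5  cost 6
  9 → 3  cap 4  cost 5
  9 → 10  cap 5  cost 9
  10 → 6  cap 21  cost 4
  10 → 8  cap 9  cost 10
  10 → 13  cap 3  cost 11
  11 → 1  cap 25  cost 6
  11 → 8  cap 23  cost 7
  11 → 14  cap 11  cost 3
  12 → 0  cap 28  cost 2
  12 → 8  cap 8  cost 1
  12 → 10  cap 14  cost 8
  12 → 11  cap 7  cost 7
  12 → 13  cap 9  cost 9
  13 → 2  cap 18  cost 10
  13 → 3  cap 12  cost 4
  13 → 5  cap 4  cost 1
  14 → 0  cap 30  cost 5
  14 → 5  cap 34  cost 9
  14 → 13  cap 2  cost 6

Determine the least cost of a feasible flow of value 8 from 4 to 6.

Minimum cost for 8 units: 155

shortest-cost path #1: 4→9→10→6 push 5 @ unit cost 19 (adds 95)
shortest-cost path #2: 4→7→6 push 3 @ unit cost 20 (adds 60)
total cost = 155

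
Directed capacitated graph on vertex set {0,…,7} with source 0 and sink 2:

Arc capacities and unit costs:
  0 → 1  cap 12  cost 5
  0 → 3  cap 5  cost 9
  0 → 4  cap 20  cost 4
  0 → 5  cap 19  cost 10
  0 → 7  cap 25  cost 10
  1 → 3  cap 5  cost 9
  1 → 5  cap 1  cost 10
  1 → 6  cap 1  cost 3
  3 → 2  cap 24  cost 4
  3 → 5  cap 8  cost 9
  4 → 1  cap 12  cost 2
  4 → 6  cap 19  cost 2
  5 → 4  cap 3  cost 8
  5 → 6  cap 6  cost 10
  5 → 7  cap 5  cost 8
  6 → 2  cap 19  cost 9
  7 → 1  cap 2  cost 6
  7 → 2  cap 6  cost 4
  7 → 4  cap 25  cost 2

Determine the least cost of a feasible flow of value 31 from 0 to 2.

shortest-cost path #1: 0→3→2 push 5 @ unit cost 13 (adds 65)
shortest-cost path #2: 0→7→2 push 6 @ unit cost 14 (adds 84)
shortest-cost path #3: 0→4→6→2 push 19 @ unit cost 15 (adds 285)
shortest-cost path #4: 0→1→3→2 push 1 @ unit cost 18 (adds 18)
total cost = 452

Minimum cost for 31 units: 452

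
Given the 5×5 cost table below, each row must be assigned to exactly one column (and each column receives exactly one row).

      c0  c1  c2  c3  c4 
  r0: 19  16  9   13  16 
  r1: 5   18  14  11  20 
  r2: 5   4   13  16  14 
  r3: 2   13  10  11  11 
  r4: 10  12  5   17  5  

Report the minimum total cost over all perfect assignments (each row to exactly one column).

optimal assignment: row0→col2 (cost 9), row1→col3 (cost 11), row2→col1 (cost 4), row3→col0 (cost 2), row4→col4 (cost 5)
total = 9 + 11 + 4 + 2 + 5 = 31

Minimum assignment cost: 31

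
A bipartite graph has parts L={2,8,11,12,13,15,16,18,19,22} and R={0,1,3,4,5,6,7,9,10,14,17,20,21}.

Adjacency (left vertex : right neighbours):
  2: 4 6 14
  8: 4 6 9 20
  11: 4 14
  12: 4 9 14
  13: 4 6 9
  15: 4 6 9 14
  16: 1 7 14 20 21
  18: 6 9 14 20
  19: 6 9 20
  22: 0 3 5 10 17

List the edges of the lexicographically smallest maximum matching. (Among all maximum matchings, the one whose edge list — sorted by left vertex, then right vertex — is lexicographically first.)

|M| = 7 (so the lex-smallest maximum matching has 7 edges)
process left vertices in ascending order; for each, take the smallest-labelled available neighbour that still permits 7 edges overall, or leave it unmatched if none does
lex-smallest matching: {2-4, 8-6, 11-14, 12-9, 16-1, 18-20, 22-0}

Lex-smallest maximum matching: {(2,4), (8,6), (11,14), (12,9), (16,1), (18,20), (22,0)}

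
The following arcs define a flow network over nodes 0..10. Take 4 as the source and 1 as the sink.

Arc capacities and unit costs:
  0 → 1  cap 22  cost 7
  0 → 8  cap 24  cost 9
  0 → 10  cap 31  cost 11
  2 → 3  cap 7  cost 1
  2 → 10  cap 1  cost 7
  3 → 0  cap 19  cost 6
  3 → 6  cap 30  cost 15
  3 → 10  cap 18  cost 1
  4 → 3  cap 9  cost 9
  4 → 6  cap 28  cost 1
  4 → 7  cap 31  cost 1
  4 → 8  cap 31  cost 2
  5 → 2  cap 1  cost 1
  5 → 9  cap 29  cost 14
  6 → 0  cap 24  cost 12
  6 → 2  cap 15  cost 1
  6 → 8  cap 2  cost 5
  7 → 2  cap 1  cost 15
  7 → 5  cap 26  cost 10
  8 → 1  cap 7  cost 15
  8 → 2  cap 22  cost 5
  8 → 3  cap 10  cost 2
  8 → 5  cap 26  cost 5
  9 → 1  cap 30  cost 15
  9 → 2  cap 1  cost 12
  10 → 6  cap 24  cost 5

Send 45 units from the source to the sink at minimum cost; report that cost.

Minimum cost for 45 units: 1083

shortest-cost path #1: 4→6→2→3→0→1 push 7 @ unit cost 16 (adds 112)
shortest-cost path #2: 4→8→1 push 7 @ unit cost 17 (adds 119)
shortest-cost path #3: 4→8→3→0→1 push 10 @ unit cost 17 (adds 170)
shortest-cost path #4: 4→6→0→1 push 5 @ unit cost 20 (adds 100)
shortest-cost path #5: 4→8→5→9→1 push 14 @ unit cost 36 (adds 504)
shortest-cost path #6: 4→6→0→3→8→5→9→1 push 2 @ unit cost 39 (adds 78)
total cost = 1083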